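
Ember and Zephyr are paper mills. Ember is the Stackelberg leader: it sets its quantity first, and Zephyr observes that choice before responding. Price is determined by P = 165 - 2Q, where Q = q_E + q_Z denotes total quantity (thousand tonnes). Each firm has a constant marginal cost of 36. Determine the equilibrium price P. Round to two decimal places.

The follower Zephyr best-responds to any q_E: π_Z = (165 - 2Q)q_Z - 36q_Z.
∂π_Z/∂q_Z = 129 - 2q_E - 4q_Z = 0 gives the reaction function q_Z = (129 - 2q_E)/4.
The leader anticipates this reaction. Substituting into P = 165 - 2Q gives P = 201/2 - q_E, so π_E = (201/2 - q_E)q_E - 36q_E.
Maximising: ∂π_E/∂q_E = 129/2 - 2q_E = 0, giving q_E = 129/4.
Then q_Z = (129 - 2·(129/4))/4 = 129/8.
Total output Q = 387/8, so price P = 165 - 2·(387/8) = 273/4.

68.25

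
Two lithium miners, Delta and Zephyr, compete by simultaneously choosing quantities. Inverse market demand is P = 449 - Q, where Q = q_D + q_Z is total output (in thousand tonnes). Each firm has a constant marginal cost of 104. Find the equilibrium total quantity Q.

230

A representative firm's profit is π_i = q_i(449 - Q) - 104q_i.
Setting ∂π_i/∂q_i = 0 with rivals' quantities fixed: 345 - 2q_i - q_j = 0.
With identical firms every q_j equals q_i, so q_j = q_i and 345 = 3q_i, giving q_i = 115.
Total output Q = 115 + 115 = 230.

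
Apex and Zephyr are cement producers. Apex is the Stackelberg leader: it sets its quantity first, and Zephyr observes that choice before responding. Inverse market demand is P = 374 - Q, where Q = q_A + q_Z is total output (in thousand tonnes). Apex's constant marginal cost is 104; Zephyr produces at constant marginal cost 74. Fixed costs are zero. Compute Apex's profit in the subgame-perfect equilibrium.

7200

Solve by backward induction. Given q_A, the follower Zephyr maximises π_Z = (374 - q_A - q_Z)q_Z - 74q_Z.
Setting the follower's marginal profit to zero, 300 - q_A - 2q_Z = 0, i.e. q_Z = (300 - q_A)/2.
Apex substitutes q_Z(q_A) into its own profit: π_A = q_A(374 - q_A - (300 - q_A)/2) - 104q_A = (224 - (1/2)q_A)q_A - 104q_A.
Leader FOC: 120 - q_A = 0, so q_A = 120.
Then q_Z = (300 - 120)/2 = 90.
Price P = 374 - 210 = 164.
Apex's profit: (164 - 104)·120 = 7200.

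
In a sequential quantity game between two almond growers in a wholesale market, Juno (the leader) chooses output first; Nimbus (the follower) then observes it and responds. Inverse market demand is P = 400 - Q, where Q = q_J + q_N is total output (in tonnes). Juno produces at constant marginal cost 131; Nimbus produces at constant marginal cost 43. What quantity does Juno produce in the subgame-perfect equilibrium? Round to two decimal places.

90.50

Solve by backward induction. Given q_J, the follower Nimbus maximises π_N = (400 - q_J - q_N)q_N - 43q_N.
Follower FOC: 357 - q_J - 2q_N = 0, so q_N(q_J) = (357 - q_J)/2.
Juno substitutes q_N(q_J) into its own profit: π_J = q_J(400 - q_J - (357 - q_J)/2) - 131q_J = (443/2 - (1/2)q_J)q_J - 131q_J.
Leader FOC: 181/2 - q_J = 0, so q_J = 181/2.
Then q_N = (357 - 181/2)/2 = 533/4.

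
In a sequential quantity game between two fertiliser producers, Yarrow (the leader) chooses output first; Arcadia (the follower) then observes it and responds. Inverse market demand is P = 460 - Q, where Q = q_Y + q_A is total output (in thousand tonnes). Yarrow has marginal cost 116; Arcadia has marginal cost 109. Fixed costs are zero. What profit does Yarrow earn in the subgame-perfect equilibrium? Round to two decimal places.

Solve by backward induction. Given q_Y, the follower Arcadia maximises π_A = (460 - q_Y - q_A)q_A - 109q_A.
∂π_A/∂q_A = 351 - q_Y - 2q_A = 0 gives the reaction function q_A = (351 - q_Y)/2.
Yarrow substitutes q_A(q_Y) into its own profit: π_Y = q_Y(460 - q_Y - (351 - q_Y)/2) - 116q_Y = (569/2 - (1/2)q_Y)q_Y - 116q_Y.
Leader FOC: 337/2 - q_Y = 0, so q_Y = 337/2.
Then q_A = (351 - 337/2)/2 = 365/4.
Price P = 460 - 1039/4 = 801/4.
Yarrow's profit: (801/4 - 116)·(337/2) = 14196.1250.

14196.13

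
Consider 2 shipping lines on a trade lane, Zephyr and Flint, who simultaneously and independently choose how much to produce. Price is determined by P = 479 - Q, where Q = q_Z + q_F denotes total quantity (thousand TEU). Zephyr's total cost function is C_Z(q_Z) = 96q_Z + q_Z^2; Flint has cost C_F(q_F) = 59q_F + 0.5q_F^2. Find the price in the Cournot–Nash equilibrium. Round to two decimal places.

Zephyr's profit: π_Z = (479 - Q)q_Z - (96q_Z + q_Z²). Setting ∂π_Z/∂q_Z = 0: 383 - 4q_Z - (q_F) = 0.
Flint's first-order condition: 420 - 3q_F - (q_Z) = 0.
Best responses: q_Z = (383 - q_F)/4, q_F = (420 - q_Z)/3.
Solving the pair: q_Z = 729/11, q_F = 1297/11.
Total output Q = 184.1818, so price P = 479 - 184.1818 = 294.8182.

294.82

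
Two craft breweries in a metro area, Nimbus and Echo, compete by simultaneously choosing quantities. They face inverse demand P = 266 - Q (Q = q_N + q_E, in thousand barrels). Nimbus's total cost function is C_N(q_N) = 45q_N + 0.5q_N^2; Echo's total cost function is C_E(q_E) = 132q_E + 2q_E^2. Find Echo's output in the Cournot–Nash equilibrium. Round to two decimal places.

10.65

Nimbus's profit: π_N = (266 - Q)q_N - (45q_N + (1/2)q_N²). Setting ∂π_N/∂q_N = 0: 221 - 3q_N - (q_E) = 0.
Echo's profit: π_E = (266 - Q)q_E - (132q_E + 2q_E²). Setting ∂π_E/∂q_E = 0: 134 - 6q_E - (q_N) = 0.
Best responses: q_N = (221 - q_E)/3, q_E = (134 - q_N)/6.
Substituting one into the other gives q_N = 1192/17 and q_E = 181/17.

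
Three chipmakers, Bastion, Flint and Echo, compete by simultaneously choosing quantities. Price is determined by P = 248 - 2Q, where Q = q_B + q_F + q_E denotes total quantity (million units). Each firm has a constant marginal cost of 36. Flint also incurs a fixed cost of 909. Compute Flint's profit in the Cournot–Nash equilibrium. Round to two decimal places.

Each firm earns π_i = (248 - 2Q)q_i - 36q_i.
First-order condition (treating rivals' output as given): 212 - 4q_i - 2·Σ_{j≠i} q_j = 0.
With identical firms every q_j equals q_i, so Σ_{j≠i} q_j = 2q_i and 212 = 8q_i, giving q_i = 53/2.
Price P = 248 - 2·(159/2) = 89.
Flint's profit: (89 - 36)·(53/2) - 909 = 991/2.

495.50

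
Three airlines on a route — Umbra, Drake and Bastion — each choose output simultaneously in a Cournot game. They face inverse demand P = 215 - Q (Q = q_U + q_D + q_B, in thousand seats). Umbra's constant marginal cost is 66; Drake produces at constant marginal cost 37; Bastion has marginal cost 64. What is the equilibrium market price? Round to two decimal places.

95.50

Umbra's profit: π_U = (215 - Q)q_U - (66q_U). Setting ∂π_U/∂q_U = 0: 149 - 2q_U - (q_D + q_B) = 0.
Drake's profit: π_D = (215 - Q)q_D - (37q_D). Setting ∂π_D/∂q_D = 0: 178 - 2q_D - (q_U + q_B) = 0.
Bastion's profit: π_B = (215 - Q)q_B - (64q_B). Setting ∂π_B/∂q_B = 0: 151 - 2q_B - (q_U + q_D) = 0.
Adding the 3 conditions: 478 − 2Q − 2Q = 0, i.e. Q = 239/2.
Back-substituting: q_U = (149 − 239/2) = 59/2, q_D = (178 − 239/2) = 117/2, q_B = (151 − 239/2) = 63/2.
Total output Q = 239/2, so price P = 215 - 239/2 = 191/2.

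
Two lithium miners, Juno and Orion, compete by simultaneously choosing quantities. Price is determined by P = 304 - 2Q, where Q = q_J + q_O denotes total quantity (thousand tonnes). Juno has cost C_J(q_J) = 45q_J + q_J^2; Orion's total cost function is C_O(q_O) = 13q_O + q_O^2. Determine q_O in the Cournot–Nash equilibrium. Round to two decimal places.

Juno's profit: π_J = (304 - 2Q)q_J - (45q_J + q_J²). Setting ∂π_J/∂q_J = 0: 259 - 6q_J - 2(q_O) = 0.
Orion's profit: π_O = (304 - 2Q)q_O - (13q_O + q_O²). Setting ∂π_O/∂q_O = 0: 291 - 6q_O - 2(q_J) = 0.
So q_J = (259 - 2q_O)/6 and q_O = (291 - 2q_J)/6.
Substituting one into the other gives q_J = 243/8 and q_O = 307/8.

38.38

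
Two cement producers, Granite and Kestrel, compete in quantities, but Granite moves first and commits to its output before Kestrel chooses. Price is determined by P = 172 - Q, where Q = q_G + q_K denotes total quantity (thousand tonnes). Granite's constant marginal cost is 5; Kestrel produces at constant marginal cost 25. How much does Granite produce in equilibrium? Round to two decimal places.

Solve by backward induction. Given q_G, the follower Kestrel maximises π_K = (172 - q_G - q_K)q_K - 25q_K.
Follower FOC: 147 - q_G - 2q_K = 0, so q_K(q_G) = (147 - q_G)/2.
Granite substitutes q_K(q_G) into its own profit: π_G = q_G(172 - q_G - (147 - q_G)/2) - 5q_G = (197/2 - (1/2)q_G)q_G - 5q_G.
The leader's first-order condition 187/2 - q_G = 0 yields q_G = 187/2.
Then q_K = (147 - 187/2)/2 = 107/4.

93.50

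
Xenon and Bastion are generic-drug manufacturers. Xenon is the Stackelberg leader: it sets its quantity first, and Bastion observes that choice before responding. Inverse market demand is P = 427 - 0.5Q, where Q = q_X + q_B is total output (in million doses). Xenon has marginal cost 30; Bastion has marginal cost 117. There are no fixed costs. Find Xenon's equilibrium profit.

Solve by backward induction. Given q_X, the follower Bastion maximises π_B = (427 - (1/2)q_X - (1/2)q_B)q_B - 117q_B.
Follower FOC: 310 - (1/2)q_X - q_B = 0, so q_B(q_X) = (310 - (1/2)q_X).
The leader anticipates this reaction. Substituting into P = 427 - 0.5Q gives P = 272 - (1/4)q_X, so π_X = (272 - (1/4)q_X)q_X - 30q_X.
Maximising: ∂π_X/∂q_X = 242 - (1/2)q_X = 0, giving q_X = 484.
Then q_B = (310 - (1/2)·484) = 68.
Price P = 427 - (1/2)·552 = 151.
Xenon's profit: (151 - 30)·484 = 58564.

58564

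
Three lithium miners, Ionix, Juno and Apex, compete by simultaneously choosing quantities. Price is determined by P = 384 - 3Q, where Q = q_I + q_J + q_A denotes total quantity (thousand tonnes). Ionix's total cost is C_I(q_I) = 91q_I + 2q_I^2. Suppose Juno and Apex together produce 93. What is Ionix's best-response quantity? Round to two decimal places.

1.40

With rivals' combined output fixed at 93, Ionix's profit is π_I = (384 - 3·93 - 3q_I)q_I - (91q_I + 2q_I²) = (105 - 3q_I)q_I - (91q_I + 2q_I²).
∂π_I/∂q_I = 14 - 10q_I = 0, so q_I = 7/5.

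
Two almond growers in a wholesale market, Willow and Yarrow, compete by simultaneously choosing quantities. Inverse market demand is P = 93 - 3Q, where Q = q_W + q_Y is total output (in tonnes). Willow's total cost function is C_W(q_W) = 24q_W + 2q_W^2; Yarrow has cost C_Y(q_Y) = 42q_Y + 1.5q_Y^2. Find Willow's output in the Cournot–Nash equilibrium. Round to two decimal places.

Willow's profit: π_W = (93 - 3Q)q_W - (24q_W + 2q_W²). Setting ∂π_W/∂q_W = 0: 69 - 10q_W - 3(q_Y) = 0.
Yarrow's profit: π_Y = (93 - 3Q)q_Y - (42q_Y + (3/2)q_Y²). Setting ∂π_Y/∂q_Y = 0: 51 - 9q_Y - 3(q_W) = 0.
So q_W = (69 - 3q_Y)/10 and q_Y = (51 - 3q_W)/9.
Solving the pair: q_W = 52/9, q_Y = 101/27.

5.78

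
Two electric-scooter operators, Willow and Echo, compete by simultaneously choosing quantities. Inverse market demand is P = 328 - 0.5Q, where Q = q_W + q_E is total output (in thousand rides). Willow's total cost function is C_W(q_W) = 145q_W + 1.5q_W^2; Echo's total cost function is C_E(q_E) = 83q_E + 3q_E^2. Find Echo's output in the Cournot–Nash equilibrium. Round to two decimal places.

32.02

Willow's profit: π_W = (328 - 0.5Q)q_W - (145q_W + (3/2)q_W²). Setting ∂π_W/∂q_W = 0: 183 - 4q_W - (1/2)(q_E) = 0.
Echo's profit: π_E = (328 - 0.5Q)q_E - (83q_E + 3q_E²). Setting ∂π_E/∂q_E = 0: 245 - 7q_E - (1/2)(q_W) = 0.
So q_W = (183 - (1/2)q_E)/4 and q_E = (245 - (1/2)q_W)/7.
Solving the pair: q_W = 41.7477, q_E = 32.0180.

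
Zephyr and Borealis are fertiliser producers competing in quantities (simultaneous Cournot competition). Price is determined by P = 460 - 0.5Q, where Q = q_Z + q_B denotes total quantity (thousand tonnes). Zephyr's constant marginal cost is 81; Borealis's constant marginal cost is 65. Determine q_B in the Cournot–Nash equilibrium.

Zephyr's profit: π_Z = (460 - 0.5Q)q_Z - (81q_Z). Setting ∂π_Z/∂q_Z = 0: 379 - q_Z - (1/2)(q_B) = 0.
Borealis's first-order condition: 395 - q_B - (1/2)(q_Z) = 0.
Best responses: q_Z = (379 - (1/2)q_B), q_B = (395 - (1/2)q_Z).
Solving the pair: q_Z = 242, q_B = 274.

274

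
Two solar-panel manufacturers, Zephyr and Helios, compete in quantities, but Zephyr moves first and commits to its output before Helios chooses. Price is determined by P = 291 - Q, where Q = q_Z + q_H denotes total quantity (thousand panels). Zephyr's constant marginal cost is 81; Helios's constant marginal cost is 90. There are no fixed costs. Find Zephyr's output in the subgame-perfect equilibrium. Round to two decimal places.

109.50

The follower Helios best-responds to any q_Z: π_H = (291 - Q)q_H - 90q_H.
∂π_H/∂q_H = 201 - q_Z - 2q_H = 0 gives the reaction function q_H = (201 - q_Z)/2.
The leader anticipates this reaction. Substituting into P = 291 - Q gives P = 381/2 - (1/2)q_Z, so π_Z = (381/2 - (1/2)q_Z)q_Z - 81q_Z.
Maximising: ∂π_Z/∂q_Z = 219/2 - q_Z = 0, giving q_Z = 219/2.
Then q_H = (201 - 219/2)/2 = 183/4.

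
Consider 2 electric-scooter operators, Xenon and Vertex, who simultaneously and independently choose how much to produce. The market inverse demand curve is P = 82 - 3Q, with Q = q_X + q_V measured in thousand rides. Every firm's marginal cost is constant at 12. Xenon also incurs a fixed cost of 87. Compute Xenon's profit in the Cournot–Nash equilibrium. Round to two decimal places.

94.48

A representative firm's profit is π_i = q_i(82 - 3Q) - 12q_i.
First-order condition (treating rivals' output as given): 70 - 6q_i - 3q_j = 0.
With identical firms every q_j equals q_i, so q_j = q_i and 70 = 9q_i, giving q_i = 70/9.
Price P = 82 - 3·(140/9) = 106/3.
Xenon's profit: (106/3 - 12)·(70/9) - 87 = 94.4815.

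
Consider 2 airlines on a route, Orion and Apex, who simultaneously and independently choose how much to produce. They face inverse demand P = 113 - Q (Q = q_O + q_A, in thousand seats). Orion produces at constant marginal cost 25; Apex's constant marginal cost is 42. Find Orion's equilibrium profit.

1225

Orion's profit: π_O = (113 - Q)q_O - (25q_O). Setting ∂π_O/∂q_O = 0: 88 - 2q_O - (q_A) = 0.
Apex's profit: π_A = (113 - Q)q_A - (42q_A). Setting ∂π_A/∂q_A = 0: 71 - 2q_A - (q_O) = 0.
So q_O = (88 - q_A)/2 and q_A = (71 - q_O)/2.
Solving the pair: q_O = 35, q_A = 18.
Price P = 113 - 53 = 60.
Orion's profit: (60 - 25)·35 = 1225.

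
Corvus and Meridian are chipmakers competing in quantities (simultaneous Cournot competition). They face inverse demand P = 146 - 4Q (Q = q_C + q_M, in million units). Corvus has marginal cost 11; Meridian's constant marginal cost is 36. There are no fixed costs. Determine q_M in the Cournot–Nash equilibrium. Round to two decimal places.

Corvus's profit: π_C = (146 - 4Q)q_C - (11q_C). Setting ∂π_C/∂q_C = 0: 135 - 8q_C - 4(q_M) = 0.
Meridian's profit: π_M = (146 - 4Q)q_M - (36q_M). Setting ∂π_M/∂q_M = 0: 110 - 8q_M - 4(q_C) = 0.
Best responses: q_C = (135 - 4q_M)/8, q_M = (110 - 4q_C)/8.
Solving the pair: q_C = 40/3, q_M = 85/12.

7.08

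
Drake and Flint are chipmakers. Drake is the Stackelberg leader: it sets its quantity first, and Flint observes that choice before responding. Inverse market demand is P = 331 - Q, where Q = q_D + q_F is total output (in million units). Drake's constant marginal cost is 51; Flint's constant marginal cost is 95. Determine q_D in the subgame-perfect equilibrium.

The follower Flint best-responds to any q_D: π_F = (331 - Q)q_F - 95q_F.
Setting the follower's marginal profit to zero, 236 - q_D - 2q_F = 0, i.e. q_F = (236 - q_D)/2.
The leader anticipates this reaction. Substituting into P = 331 - Q gives P = 213 - (1/2)q_D, so π_D = (213 - (1/2)q_D)q_D - 51q_D.
Maximising: ∂π_D/∂q_D = 162 - q_D = 0, giving q_D = 162.
Then q_F = (236 - 162)/2 = 37.

162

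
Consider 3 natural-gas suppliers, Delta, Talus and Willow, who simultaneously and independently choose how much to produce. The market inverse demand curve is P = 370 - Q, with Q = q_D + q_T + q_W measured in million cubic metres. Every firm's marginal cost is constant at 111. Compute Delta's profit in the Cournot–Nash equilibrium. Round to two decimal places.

4192.56

A representative firm's profit is π_i = q_i(370 - Q) - 111q_i.
First-order condition (treating rivals' output as given): 259 - 2q_i - Σ_{j≠i} q_j = 0.
By symmetry each firm produces the same amount; substituting Σ_{j≠i} q_j = 2q_i yields q_i = 259/4.
Price P = 370 - 777/4 = 703/4.
Delta's profit: (703/4 - 111)·(259/4) = 4192.5625.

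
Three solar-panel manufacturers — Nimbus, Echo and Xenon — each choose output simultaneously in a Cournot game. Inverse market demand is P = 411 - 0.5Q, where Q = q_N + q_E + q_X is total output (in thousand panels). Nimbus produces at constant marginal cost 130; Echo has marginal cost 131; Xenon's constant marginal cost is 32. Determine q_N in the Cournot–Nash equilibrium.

Nimbus's profit: π_N = (411 - 0.5Q)q_N - (130q_N). Setting ∂π_N/∂q_N = 0: 281 - q_N - (1/2)(q_E + q_X) = 0.
Echo's first-order condition: 280 - q_E - (1/2)(q_N + q_X) = 0.
Xenon's first-order condition: 379 - q_X - (1/2)(q_N + q_E) = 0.
Adding the 3 conditions: 940 − Q − Q = 0, i.e. Q = 470.
Back-substituting: q_N = (281 − 235)/(1/2) = 92, q_E = (280 − 235)/(1/2) = 90, q_X = (379 − 235)/(1/2) = 288.

92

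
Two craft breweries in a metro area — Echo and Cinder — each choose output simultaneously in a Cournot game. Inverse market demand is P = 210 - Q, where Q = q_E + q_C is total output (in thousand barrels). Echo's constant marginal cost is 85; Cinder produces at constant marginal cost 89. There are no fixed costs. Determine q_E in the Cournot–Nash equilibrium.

43

Echo's profit: π_E = (210 - Q)q_E - (85q_E). Setting ∂π_E/∂q_E = 0: 125 - 2q_E - (q_C) = 0.
Cinder's first-order condition: 121 - 2q_C - (q_E) = 0.
Best responses: q_E = (125 - q_C)/2, q_C = (121 - q_E)/2.
Solving the pair: q_E = 43, q_C = 39.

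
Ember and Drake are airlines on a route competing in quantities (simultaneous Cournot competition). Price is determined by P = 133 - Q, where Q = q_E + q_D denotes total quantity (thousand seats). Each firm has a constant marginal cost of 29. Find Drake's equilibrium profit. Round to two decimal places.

Each firm earns π_i = (133 - Q)q_i - 29q_i.
First-order condition (treating rivals' output as given): 104 - 2q_i - q_j = 0.
By symmetry each firm produces the same amount; substituting q_j = q_i yields q_i = 104/3.
Price P = 133 - 208/3 = 191/3.
Drake's profit: (191/3 - 29)·(104/3) = 1201.7778.

1201.78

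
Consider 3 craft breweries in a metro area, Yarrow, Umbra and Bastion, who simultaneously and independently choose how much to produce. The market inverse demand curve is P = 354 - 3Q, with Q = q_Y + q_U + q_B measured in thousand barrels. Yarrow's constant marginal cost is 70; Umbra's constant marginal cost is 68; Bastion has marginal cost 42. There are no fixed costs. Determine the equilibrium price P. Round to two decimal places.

Yarrow's profit: π_Y = (354 - 3Q)q_Y - (70q_Y). Setting ∂π_Y/∂q_Y = 0: 284 - 6q_Y - 3(q_U + q_B) = 0.
Umbra's first-order condition: 286 - 6q_U - 3(q_Y + q_B) = 0.
Bastion's first-order condition: 312 - 6q_B - 3(q_Y + q_U) = 0.
Adding the 3 first-order conditions: 882 − 12Q = 0, so Q = 147/2.
Back-substituting: q_Y = (284 − 441/2)/3 = 127/6, q_U = (286 − 441/2)/3 = 131/6, q_B = (312 − 441/2)/3 = 61/2.
Total output Q = 147/2, so price P = 354 - 3·(147/2) = 267/2.

133.50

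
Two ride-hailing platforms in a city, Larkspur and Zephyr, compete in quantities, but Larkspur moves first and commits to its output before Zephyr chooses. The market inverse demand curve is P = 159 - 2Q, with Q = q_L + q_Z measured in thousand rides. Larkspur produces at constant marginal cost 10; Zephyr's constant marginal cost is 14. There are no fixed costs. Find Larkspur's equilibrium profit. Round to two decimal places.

The follower Zephyr best-responds to any q_L: π_Z = (159 - 2Q)q_Z - 14q_Z.
Setting the follower's marginal profit to zero, 145 - 2q_L - 4q_Z = 0, i.e. q_Z = (145 - 2q_L)/4.
Larkspur substitutes q_Z(q_L) into its own profit: π_L = q_L(159 - 2q_L - (145 - 2q_L)/2) - 10q_L = (173/2 - q_L)q_L - 10q_L.
Maximising: ∂π_L/∂q_L = 153/2 - 2q_L = 0, giving q_L = 153/4.
Then q_Z = (145 - 2·(153/4))/4 = 137/8.
Price P = 159 - 2·(443/8) = 193/4.
Larkspur's profit: (193/4 - 10)·(153/4) = 1463.0625.

1463.06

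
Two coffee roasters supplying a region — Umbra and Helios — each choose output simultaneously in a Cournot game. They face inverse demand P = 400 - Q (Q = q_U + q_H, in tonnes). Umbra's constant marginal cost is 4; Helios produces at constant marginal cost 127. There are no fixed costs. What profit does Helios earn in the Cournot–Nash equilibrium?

Umbra's profit: π_U = (400 - Q)q_U - (4q_U). Setting ∂π_U/∂q_U = 0: 396 - 2q_U - (q_H) = 0.
Helios's first-order condition: 273 - 2q_H - (q_U) = 0.
So q_U = (396 - q_H)/2 and q_H = (273 - q_U)/2.
Solving the pair: q_U = 173, q_H = 50.
Price P = 400 - 223 = 177.
Helios's profit: (177 - 127)·50 = 2500.

2500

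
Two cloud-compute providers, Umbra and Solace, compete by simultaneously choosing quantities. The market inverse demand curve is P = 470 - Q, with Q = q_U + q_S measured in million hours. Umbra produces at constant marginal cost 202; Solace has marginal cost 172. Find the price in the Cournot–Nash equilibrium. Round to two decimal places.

Umbra's profit: π_U = (470 - Q)q_U - (202q_U). Setting ∂π_U/∂q_U = 0: 268 - 2q_U - (q_S) = 0.
Solace's profit: π_S = (470 - Q)q_S - (172q_S). Setting ∂π_S/∂q_S = 0: 298 - 2q_S - (q_U) = 0.
Best responses: q_U = (268 - q_S)/2, q_S = (298 - q_U)/2.
Solving the pair: q_U = 238/3, q_S = 328/3.
Total output Q = 566/3, so price P = 470 - 566/3 = 844/3.

281.33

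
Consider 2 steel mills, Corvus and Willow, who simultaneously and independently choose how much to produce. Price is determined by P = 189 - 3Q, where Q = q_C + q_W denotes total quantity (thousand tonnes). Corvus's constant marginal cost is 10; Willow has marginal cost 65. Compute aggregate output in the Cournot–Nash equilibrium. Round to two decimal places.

Corvus's profit: π_C = (189 - 3Q)q_C - (10q_C). Setting ∂π_C/∂q_C = 0: 179 - 6q_C - 3(q_W) = 0.
Willow's profit: π_W = (189 - 3Q)q_W - (65q_W). Setting ∂π_W/∂q_W = 0: 124 - 6q_W - 3(q_C) = 0.
Best responses: q_C = (179 - 3q_W)/6, q_W = (124 - 3q_C)/6.
Substituting one into the other gives q_C = 26 and q_W = 23/3.
Total output Q = 26 + 23/3 = 101/3.

33.67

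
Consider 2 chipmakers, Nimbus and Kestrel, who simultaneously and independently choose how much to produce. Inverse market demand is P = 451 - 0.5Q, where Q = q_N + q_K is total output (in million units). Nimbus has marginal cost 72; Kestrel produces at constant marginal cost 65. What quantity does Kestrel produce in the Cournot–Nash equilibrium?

262

Nimbus's profit: π_N = (451 - 0.5Q)q_N - (72q_N). Setting ∂π_N/∂q_N = 0: 379 - q_N - (1/2)(q_K) = 0.
Kestrel's first-order condition: 386 - q_K - (1/2)(q_N) = 0.
So q_N = (379 - (1/2)q_K) and q_K = (386 - (1/2)q_N).
Substituting one into the other gives q_N = 248 and q_K = 262.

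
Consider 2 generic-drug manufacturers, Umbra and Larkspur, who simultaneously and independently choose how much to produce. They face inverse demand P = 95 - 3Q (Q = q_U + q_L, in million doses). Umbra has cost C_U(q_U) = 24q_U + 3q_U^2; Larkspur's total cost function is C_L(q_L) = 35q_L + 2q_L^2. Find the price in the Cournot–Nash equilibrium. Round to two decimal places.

66.97

Umbra's profit: π_U = (95 - 3Q)q_U - (24q_U + 3q_U²). Setting ∂π_U/∂q_U = 0: 71 - 12q_U - 3(q_L) = 0.
Larkspur's profit: π_L = (95 - 3Q)q_L - (35q_L + 2q_L²). Setting ∂π_L/∂q_L = 0: 60 - 10q_L - 3(q_U) = 0.
Rearranging gives the reaction functions q_U = (71 - 3q_L)/12 and q_L = (60 - 3q_U)/10.
Substituting one into the other gives q_U = 530/111 and q_L = 169/37.
Total output Q = 1037/111, so price P = 95 - 3·(1037/111) = 66.9730.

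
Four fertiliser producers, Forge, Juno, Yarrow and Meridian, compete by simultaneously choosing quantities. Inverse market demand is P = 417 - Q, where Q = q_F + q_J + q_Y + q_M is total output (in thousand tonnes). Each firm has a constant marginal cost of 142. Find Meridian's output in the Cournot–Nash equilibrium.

Each firm earns π_i = (417 - Q)q_i - 142q_i.
First-order condition (treating rivals' output as given): 275 - 2q_i - Σ_{j≠i} q_j = 0.
With identical firms every q_j equals q_i, so Σ_{j≠i} q_j = 3q_i and 275 = 5q_i, giving q_i = 55.

55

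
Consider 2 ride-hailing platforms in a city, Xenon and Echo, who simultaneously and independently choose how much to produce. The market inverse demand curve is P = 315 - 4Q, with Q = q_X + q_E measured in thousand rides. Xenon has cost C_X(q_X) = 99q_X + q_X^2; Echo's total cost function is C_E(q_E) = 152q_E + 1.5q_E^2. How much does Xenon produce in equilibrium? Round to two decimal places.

18.34

Xenon's profit: π_X = (315 - 4Q)q_X - (99q_X + q_X²). Setting ∂π_X/∂q_X = 0: 216 - 10q_X - 4(q_E) = 0.
Echo's first-order condition: 163 - 11q_E - 4(q_X) = 0.
So q_X = (216 - 4q_E)/10 and q_E = (163 - 4q_X)/11.
Substituting one into the other gives q_X = 862/47 and q_E = 383/47.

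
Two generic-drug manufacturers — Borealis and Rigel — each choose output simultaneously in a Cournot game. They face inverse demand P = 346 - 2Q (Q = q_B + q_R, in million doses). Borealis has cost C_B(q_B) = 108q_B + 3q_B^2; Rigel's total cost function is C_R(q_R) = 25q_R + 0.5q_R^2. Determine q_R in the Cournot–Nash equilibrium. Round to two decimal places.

Borealis's profit: π_B = (346 - 2Q)q_B - (108q_B + 3q_B²). Setting ∂π_B/∂q_B = 0: 238 - 10q_B - 2(q_R) = 0.
Rigel's first-order condition: 321 - 5q_R - 2(q_B) = 0.
Best responses: q_B = (238 - 2q_R)/10, q_R = (321 - 2q_B)/5.
Substituting one into the other gives q_B = 274/23 and q_R = 1367/23.

59.43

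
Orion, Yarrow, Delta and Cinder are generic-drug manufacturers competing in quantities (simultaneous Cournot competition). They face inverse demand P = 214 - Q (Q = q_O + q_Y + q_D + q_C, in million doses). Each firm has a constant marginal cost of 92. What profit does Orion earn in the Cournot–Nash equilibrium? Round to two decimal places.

595.36

A representative firm's profit is π_i = q_i(214 - Q) - 92q_i.
Setting ∂π_i/∂q_i = 0 with rivals' quantities fixed: 122 - 2q_i - Σ_{j≠i} q_j = 0.
By symmetry each firm produces the same amount; substituting Σ_{j≠i} q_j = 3q_i yields q_i = 122/5.
Price P = 214 - 488/5 = 582/5.
Orion's profit: (582/5 - 92)·(122/5) = 595.3600.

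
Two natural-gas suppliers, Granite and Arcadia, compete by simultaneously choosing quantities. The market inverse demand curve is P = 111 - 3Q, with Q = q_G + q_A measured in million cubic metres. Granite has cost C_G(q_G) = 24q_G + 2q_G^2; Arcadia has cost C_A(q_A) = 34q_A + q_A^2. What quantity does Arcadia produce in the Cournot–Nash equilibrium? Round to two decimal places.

7.17

Granite's profit: π_G = (111 - 3Q)q_G - (24q_G + 2q_G²). Setting ∂π_G/∂q_G = 0: 87 - 10q_G - 3(q_A) = 0.
Arcadia's profit: π_A = (111 - 3Q)q_A - (34q_A + q_A²). Setting ∂π_A/∂q_A = 0: 77 - 8q_A - 3(q_G) = 0.
So q_G = (87 - 3q_A)/10 and q_A = (77 - 3q_G)/8.
Substituting one into the other gives q_G = 465/71 and q_A = 509/71.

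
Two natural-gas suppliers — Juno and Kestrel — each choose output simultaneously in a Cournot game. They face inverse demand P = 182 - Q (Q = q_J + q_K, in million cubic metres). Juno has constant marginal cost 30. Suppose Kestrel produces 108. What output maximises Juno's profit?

With the rival's output fixed at 108, Juno's profit is π_J = (182 - 108 - q_J)q_J - (30q_J) = (74 - q_J)q_J - (30q_J).
∂π_J/∂q_J = 44 - 2q_J = 0, so q_J = 22.

22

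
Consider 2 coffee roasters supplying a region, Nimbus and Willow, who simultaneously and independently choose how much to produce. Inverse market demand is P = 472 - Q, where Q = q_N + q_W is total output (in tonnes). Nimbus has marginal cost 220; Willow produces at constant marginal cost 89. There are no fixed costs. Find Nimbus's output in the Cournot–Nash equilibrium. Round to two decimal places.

Nimbus's profit: π_N = (472 - Q)q_N - (220q_N). Setting ∂π_N/∂q_N = 0: 252 - 2q_N - (q_W) = 0.
Willow's profit: π_W = (472 - Q)q_W - (89q_W). Setting ∂π_W/∂q_W = 0: 383 - 2q_W - (q_N) = 0.
So q_N = (252 - q_W)/2 and q_W = (383 - q_N)/2.
Substituting one into the other gives q_N = 121/3 and q_W = 514/3.

40.33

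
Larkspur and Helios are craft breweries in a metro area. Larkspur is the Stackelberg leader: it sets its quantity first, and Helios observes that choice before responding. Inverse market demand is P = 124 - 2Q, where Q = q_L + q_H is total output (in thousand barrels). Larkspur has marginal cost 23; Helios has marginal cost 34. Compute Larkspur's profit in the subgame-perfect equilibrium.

784

The follower Helios best-responds to any q_L: π_H = (124 - 2Q)q_H - 34q_H.
∂π_H/∂q_H = 90 - 2q_L - 4q_H = 0 gives the reaction function q_H = (90 - 2q_L)/4.
Larkspur substitutes q_H(q_L) into its own profit: π_L = q_L(124 - 2q_L - (90 - 2q_L)/2) - 23q_L = (79 - q_L)q_L - 23q_L.
Maximising: ∂π_L/∂q_L = 56 - 2q_L = 0, giving q_L = 28.
Then q_H = (90 - 2·28)/4 = 17/2.
Price P = 124 - 2·(73/2) = 51.
Larkspur's profit: (51 - 23)·28 = 784.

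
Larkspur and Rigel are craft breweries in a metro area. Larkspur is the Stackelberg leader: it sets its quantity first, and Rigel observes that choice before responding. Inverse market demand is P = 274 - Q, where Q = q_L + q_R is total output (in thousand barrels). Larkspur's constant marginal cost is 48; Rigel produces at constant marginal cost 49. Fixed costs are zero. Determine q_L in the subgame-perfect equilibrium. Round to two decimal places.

Solve by backward induction. Given q_L, the follower Rigel maximises π_R = (274 - q_L - q_R)q_R - 49q_R.
Setting the follower's marginal profit to zero, 225 - q_L - 2q_R = 0, i.e. q_R = (225 - q_L)/2.
Larkspur substitutes q_R(q_L) into its own profit: π_L = q_L(274 - q_L - (225 - q_L)/2) - 48q_L = (323/2 - (1/2)q_L)q_L - 48q_L.
Maximising: ∂π_L/∂q_L = 227/2 - q_L = 0, giving q_L = 227/2.
Then q_R = (225 - 227/2)/2 = 223/4.

113.50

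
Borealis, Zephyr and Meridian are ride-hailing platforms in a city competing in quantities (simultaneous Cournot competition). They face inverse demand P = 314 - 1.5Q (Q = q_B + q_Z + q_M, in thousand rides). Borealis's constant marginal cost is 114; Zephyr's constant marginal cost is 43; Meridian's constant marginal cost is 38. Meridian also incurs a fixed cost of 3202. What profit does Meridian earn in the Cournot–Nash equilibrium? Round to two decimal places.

2108.38

Borealis's profit: π_B = (314 - 1.5Q)q_B - (114q_B). Setting ∂π_B/∂q_B = 0: 200 - 3q_B - (3/2)(q_Z + q_M) = 0.
Zephyr's profit: π_Z = (314 - 1.5Q)q_Z - (43q_Z). Setting ∂π_Z/∂q_Z = 0: 271 - 3q_Z - (3/2)(q_B + q_M) = 0.
Meridian's first-order condition: 276 - 3q_M - (3/2)(q_B + q_Z) = 0.
Adding the 3 conditions: 747 − 3Q − 3Q = 0, i.e. Q = 249/2.
Back-substituting: q_B = (200 − 747/4)/(3/2) = 53/6, q_Z = (271 − 747/4)/(3/2) = 337/6, q_M = (276 − 747/4)/(3/2) = 119/2.
Price P = 314 - (3/2)·(249/2) = 509/4.
Meridian's profit: (509/4 - 38)·(119/2) - 3202 = 2108.3750.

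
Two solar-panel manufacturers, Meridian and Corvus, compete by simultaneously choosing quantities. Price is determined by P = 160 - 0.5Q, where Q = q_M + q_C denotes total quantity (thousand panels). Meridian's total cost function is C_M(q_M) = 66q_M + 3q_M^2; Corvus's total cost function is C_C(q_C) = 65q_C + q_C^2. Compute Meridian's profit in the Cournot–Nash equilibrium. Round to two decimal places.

447.01

Meridian's profit: π_M = (160 - 0.5Q)q_M - (66q_M + 3q_M²). Setting ∂π_M/∂q_M = 0: 94 - 7q_M - (1/2)(q_C) = 0.
Corvus's profit: π_C = (160 - 0.5Q)q_C - (65q_C + q_C²). Setting ∂π_C/∂q_C = 0: 95 - 3q_C - (1/2)(q_M) = 0.
Rearranging gives the reaction functions q_M = (94 - (1/2)q_C)/7 and q_C = (95 - (1/2)q_M)/3.
Substituting one into the other gives q_M = 938/83 and q_C = 29.7831.
Price P = 160 - (1/2)·41.0843 = 139.4578.
Meridian's profit: 139.4578·(938/83) - 66·(938/83) - 3(938/83)² = 447.0103.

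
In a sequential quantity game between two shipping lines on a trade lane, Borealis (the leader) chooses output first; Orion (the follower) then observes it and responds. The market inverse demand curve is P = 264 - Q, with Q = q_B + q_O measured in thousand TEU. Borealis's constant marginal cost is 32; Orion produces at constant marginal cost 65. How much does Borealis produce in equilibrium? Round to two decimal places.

The follower Orion best-responds to any q_B: π_O = (264 - Q)q_O - 65q_O.
Setting the follower's marginal profit to zero, 199 - q_B - 2q_O = 0, i.e. q_O = (199 - q_B)/2.
The leader anticipates this reaction. Substituting into P = 264 - Q gives P = 329/2 - (1/2)q_B, so π_B = (329/2 - (1/2)q_B)q_B - 32q_B.
The leader's first-order condition 265/2 - q_B = 0 yields q_B = 265/2.
Then q_O = (199 - 265/2)/2 = 133/4.

132.50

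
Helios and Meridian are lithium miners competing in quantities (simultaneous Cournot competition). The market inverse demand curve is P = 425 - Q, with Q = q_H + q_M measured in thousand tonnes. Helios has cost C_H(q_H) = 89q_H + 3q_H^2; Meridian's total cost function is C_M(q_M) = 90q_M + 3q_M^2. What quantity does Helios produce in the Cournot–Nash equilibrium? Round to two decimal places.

Helios's profit: π_H = (425 - Q)q_H - (89q_H + 3q_H²). Setting ∂π_H/∂q_H = 0: 336 - 8q_H - (q_M) = 0.
Meridian's first-order condition: 335 - 8q_M - (q_H) = 0.
Rearranging gives the reaction functions q_H = (336 - q_M)/8 and q_M = (335 - q_H)/8.
Substituting one into the other gives q_H = 37.3492 and q_M = 37.2063.

37.35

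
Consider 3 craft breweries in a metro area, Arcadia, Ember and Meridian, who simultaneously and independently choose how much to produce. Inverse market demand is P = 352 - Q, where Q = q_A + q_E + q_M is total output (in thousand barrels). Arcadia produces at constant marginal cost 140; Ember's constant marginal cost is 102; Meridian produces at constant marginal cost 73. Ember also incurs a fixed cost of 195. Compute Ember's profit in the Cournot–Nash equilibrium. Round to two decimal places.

3997.56

Arcadia's profit: π_A = (352 - Q)q_A - (140q_A). Setting ∂π_A/∂q_A = 0: 212 - 2q_A - (q_E + q_M) = 0.
Ember's first-order condition: 250 - 2q_E - (q_A + q_M) = 0.
Meridian's first-order condition: 279 - 2q_M - (q_A + q_E) = 0.
Summing all 3 equations gives 741 − 4Q = 0, hence Q = 741/4.
Back-substituting: q_A = (212 − 741/4) = 107/4, q_E = (250 − 741/4) = 259/4, q_M = (279 − 741/4) = 375/4.
Price P = 352 - 741/4 = 667/4.
Ember's profit: (667/4 - 102)·(259/4) - 195 = 3997.5625.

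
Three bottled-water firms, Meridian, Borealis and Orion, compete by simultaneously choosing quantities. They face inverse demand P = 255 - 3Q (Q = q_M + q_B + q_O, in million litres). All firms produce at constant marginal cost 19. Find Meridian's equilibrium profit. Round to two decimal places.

1160.33

A representative firm's profit is π_i = q_i(255 - 3Q) - 19q_i.
First-order condition (treating rivals' output as given): 236 - 6q_i - 3·Σ_{j≠i} q_j = 0.
By symmetry each firm produces the same amount; substituting Σ_{j≠i} q_j = 2q_i yields q_i = 236/12 = 59/3.
Price P = 255 - 3·59 = 78.
Meridian's profit: (78 - 19)·(59/3) = 1160.3333.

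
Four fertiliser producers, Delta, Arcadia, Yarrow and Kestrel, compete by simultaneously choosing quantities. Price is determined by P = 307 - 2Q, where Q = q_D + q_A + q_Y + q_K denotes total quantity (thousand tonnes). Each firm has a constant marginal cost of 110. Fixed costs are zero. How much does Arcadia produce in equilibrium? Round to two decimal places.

A representative firm's profit is π_i = q_i(307 - 2Q) - 110q_i.
Setting ∂π_i/∂q_i = 0 with rivals' quantities fixed: 197 - 4q_i - 2·Σ_{j≠i} q_j = 0.
By symmetry each firm produces the same amount; substituting Σ_{j≠i} q_j = 3q_i yields q_i = 197/10.

19.70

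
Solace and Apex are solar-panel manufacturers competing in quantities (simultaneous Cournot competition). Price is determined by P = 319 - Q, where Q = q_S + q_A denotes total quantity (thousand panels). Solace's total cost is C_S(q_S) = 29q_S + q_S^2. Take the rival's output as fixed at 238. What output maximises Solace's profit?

13

With the rival's output fixed at 238, Solace's profit is π_S = (319 - 238 - q_S)q_S - (29q_S + q_S²) = (81 - q_S)q_S - (29q_S + q_S²).
∂π_S/∂q_S = 52 - 4q_S = 0, so q_S = 13.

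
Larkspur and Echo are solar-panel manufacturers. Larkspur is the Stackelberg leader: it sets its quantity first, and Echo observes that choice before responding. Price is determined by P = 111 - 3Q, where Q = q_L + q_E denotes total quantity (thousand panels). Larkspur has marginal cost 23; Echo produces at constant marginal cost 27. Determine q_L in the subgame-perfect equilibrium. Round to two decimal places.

Solve by backward induction. Given q_L, the follower Echo maximises π_E = (111 - 3q_L - 3q_E)q_E - 27q_E.
Setting the follower's marginal profit to zero, 84 - 3q_L - 6q_E = 0, i.e. q_E = (84 - 3q_L)/6.
Larkspur substitutes q_E(q_L) into its own profit: π_L = q_L(111 - 3q_L - (84 - 3q_L)/2) - 23q_L = (69 - (3/2)q_L)q_L - 23q_L.
Maximising: ∂π_L/∂q_L = 46 - 3q_L = 0, giving q_L = 46/3.
Then q_E = (84 - 3·(46/3))/6 = 19/3.

15.33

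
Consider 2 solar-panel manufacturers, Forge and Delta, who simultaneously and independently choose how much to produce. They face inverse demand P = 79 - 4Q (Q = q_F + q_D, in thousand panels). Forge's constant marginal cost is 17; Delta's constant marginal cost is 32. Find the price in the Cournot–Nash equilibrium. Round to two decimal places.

42.67

Forge's profit: π_F = (79 - 4Q)q_F - (17q_F). Setting ∂π_F/∂q_F = 0: 62 - 8q_F - 4(q_D) = 0.
Delta's profit: π_D = (79 - 4Q)q_D - (32q_D). Setting ∂π_D/∂q_D = 0: 47 - 8q_D - 4(q_F) = 0.
Best responses: q_F = (62 - 4q_D)/8, q_D = (47 - 4q_F)/8.
Solving the pair: q_F = 77/12, q_D = 8/3.
Total output Q = 109/12, so price P = 79 - 4·(109/12) = 128/3.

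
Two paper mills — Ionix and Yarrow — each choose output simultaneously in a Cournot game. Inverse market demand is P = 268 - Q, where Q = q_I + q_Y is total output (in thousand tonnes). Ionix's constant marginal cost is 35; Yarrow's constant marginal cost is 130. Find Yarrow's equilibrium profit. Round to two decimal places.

Ionix's profit: π_I = (268 - Q)q_I - (35q_I). Setting ∂π_I/∂q_I = 0: 233 - 2q_I - (q_Y) = 0.
Yarrow's first-order condition: 138 - 2q_Y - (q_I) = 0.
Rearranging gives the reaction functions q_I = (233 - q_Y)/2 and q_Y = (138 - q_I)/2.
Solving the pair: q_I = 328/3, q_Y = 43/3.
Price P = 268 - 371/3 = 433/3.
Yarrow's profit: (433/3 - 130)·(43/3) = 1849/9.

205.44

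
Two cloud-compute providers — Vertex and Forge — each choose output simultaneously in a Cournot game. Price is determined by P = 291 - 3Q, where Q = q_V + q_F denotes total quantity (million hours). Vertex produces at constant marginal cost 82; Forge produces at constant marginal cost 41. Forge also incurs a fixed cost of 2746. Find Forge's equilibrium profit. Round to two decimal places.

390.33

Vertex's profit: π_V = (291 - 3Q)q_V - (82q_V). Setting ∂π_V/∂q_V = 0: 209 - 6q_V - 3(q_F) = 0.
Forge's first-order condition: 250 - 6q_F - 3(q_V) = 0.
Best responses: q_V = (209 - 3q_F)/6, q_F = (250 - 3q_V)/6.
Solving the pair: q_V = 56/3, q_F = 97/3.
Price P = 291 - 3·51 = 138.
Forge's profit: (138 - 41)·(97/3) - 2746 = 1171/3.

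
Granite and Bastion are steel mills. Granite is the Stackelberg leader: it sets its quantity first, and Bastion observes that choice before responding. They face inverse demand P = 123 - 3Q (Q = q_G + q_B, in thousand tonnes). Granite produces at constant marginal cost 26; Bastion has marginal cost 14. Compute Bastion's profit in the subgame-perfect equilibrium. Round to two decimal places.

368.52

The follower Bastion best-responds to any q_G: π_B = (123 - 3Q)q_B - 14q_B.
Follower FOC: 109 - 3q_G - 6q_B = 0, so q_B(q_G) = (109 - 3q_G)/6.
Granite substitutes q_B(q_G) into its own profit: π_G = q_G(123 - 3q_G - (109 - 3q_G)/2) - 26q_G = (137/2 - (3/2)q_G)q_G - 26q_G.
Maximising: ∂π_G/∂q_G = 85/2 - 3q_G = 0, giving q_G = 85/6.
Then q_B = (109 - 3·(85/6))/6 = 133/12.
Price P = 123 - 3·(101/4) = 189/4.
Bastion's profit: (189/4 - 14)·(133/12) = 368.5208.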